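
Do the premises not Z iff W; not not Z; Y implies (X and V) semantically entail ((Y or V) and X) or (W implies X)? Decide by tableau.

Yes

Initial set: {(not Z iff W); not not Z; (Y implies (X and V)); not (((Y or V) and X) or (W implies X))}.
not not Z: drop double negation, giving Z.
not (((Y or V) and X) or (W implies X)): α-rule — add not ((Y or V) and X), not (W implies X).
not (W implies X): α-rule — add W, not X.
(not Z iff W): β-rule — branch into not Z, W  //  not not Z, not W.
  branch 1 (add not Z, W):
    × closes — contains both Z and not Z.
  branch 2 (add not not Z, not W):
    × closes — contains both W and not W.
All 2 branches close.
Every branch closed, so the premises entail the conclusion.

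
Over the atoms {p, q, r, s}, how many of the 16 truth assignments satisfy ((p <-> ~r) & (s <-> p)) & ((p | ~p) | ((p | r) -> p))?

4

Initial set: {(((p <-> ~r) & (s <-> p)) & ((p | ~p) | ((p | r) -> p)))}.
(((p <-> ~r) & (s <-> p)) & ((p | ~p) | ((p | r) -> p))): α-rule — add ((p <-> ~r) & (s <-> p)), ((p | ~p) | ((p | r) -> p)).
((p <-> ~r) & (s <-> p)): α-rule — add (p <-> ~r), (s <-> p).
((p | ~p) | ((p | r) -> p)): β-rule — branch into (p | ~p)  //  ((p | r) -> p).
  branch 1 (add (p | ~p)):
    (p <-> ~r): β-rule — branch into p, ~r  //  ~p, ~~r.
      branch 1.1 (add p, ~r):
        (s <-> p): β-rule — branch into s, p  //  ~s, ~p.
          branch 1.1.1 (add s, p):
            (p | ~p): β-rule — branch into p  //  ~p.
              branch 1.1.1.1 (add p):
                ○ open, literals {p=true, r=false, s=true}.
              branch 1.1.1.2 (add ~p):
                × closes — contains both p and ~p.
          branch 1.1.2 (add ~s, ~p):
            × closes — contains both p and ~p.
      branch 1.2 (add ~p, ~~r):
        (s <-> p): β-rule — branch into s, p  //  ~s, ~p.
          branch 1.2.1 (add s, p):
            × closes — contains both p and ~p.
          branch 1.2.2 (add ~s, ~p):
            (p | ~p): β-rule — branch into p  //  ~p.
              branch 1.2.2.1 (add p):
                × closes — contains both p and ~p.
              branch 1.2.2.2 (add ~p):
                ○ open, literals {p=false, r=true, s=false}.
  branch 2 (add ((p | r) -> p)):
    (p <-> ~r): β-rule — branch into p, ~r  //  ~p, ~~r.
      branch 2.1 (add p, ~r):
        (s <-> p): β-rule — branch into s, p  //  ~s, ~p.
          branch 2.1.1 (add s, p):
            ((p | r) -> p): β-rule — branch into ~(p | r)  //  p.
              branch 2.1.1.1 (add ~(p | r)):
                ~(p | r): α-rule — add ~p, ~r.
                × closes — contains both p and ~p.
              branch 2.1.1.2 (add p):
                ○ open, literals {p=true, r=false, s=true}.
          branch 2.1.2 (add ~s, ~p):
            × closes — contains both p and ~p.
      branch 2.2 (add ~p, ~~r):
        (s <-> p): β-rule — branch into s, p  //  ~s, ~p.
          branch 2.2.1 (add s, p):
            × closes — contains both p and ~p.
          branch 2.2.2 (add ~s, ~p):
            ((p | r) -> p): β-rule — branch into ~(p | r)  //  p.
              branch 2.2.2.1 (add ~(p | r)):
                ~(p | r): α-rule — add ~p, ~r.
                × closes — contains both r and ~r.
              branch 2.2.2.2 (add p):
                × closes — contains both p and ~p.
9 branches closed, 3 open.
Each open branch fixes some atoms; the unmentioned ones are free. Counting distinct full assignments: branch {p=true, r=false, s=true} (q) contributes 2 new; branch {p=false, r=true, s=false} (q) contributes 2 new; branch {p=true, r=false, s=true} (q) contributes 0 new. Total: 4.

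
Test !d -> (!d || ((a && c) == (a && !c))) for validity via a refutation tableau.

Assume the negation and expand:
Initial set: {F (!d -> (!d || ((a && c) == (a && !c))))}.
F (!d -> (!d || ((a && c) == (a && !c)))): α-rule — add T !d, F (!d || ((a && c) == (a && !c))).
F (!d || ((a && c) == (a && !c))): α-rule — add F !d, F ((a && c) == (a && !c)).
× closes — contains both d and !d.
All 1 branch closes.
Every branch closed, so the negation is unsatisfiable and the formula is valid.

Valid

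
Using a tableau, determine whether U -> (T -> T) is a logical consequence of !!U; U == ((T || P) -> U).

Initial set: {!!U; (U == ((T || P) -> U)); !(U -> (T -> T))}.
!!U: drop double negation, giving U.
!(U -> (T -> T)): α-rule — add U, !(T -> T).
!(T -> T): α-rule — add T, !T.
× closes — contains both T and !T.
All 1 branch closes.
Every branch closed, so the premises entail the conclusion.

Yes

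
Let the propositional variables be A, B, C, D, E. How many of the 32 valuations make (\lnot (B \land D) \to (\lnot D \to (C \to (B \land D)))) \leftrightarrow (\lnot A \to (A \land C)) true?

Initial set: {((\lnot (B \land D) \to (\lnot D \to (C \to (B \land D)))) \leftrightarrow (\lnot A \to (A \land C)))}.
((\lnot (B \land D) \to (\lnot D \to (C \to (B \land D)))) \leftrightarrow (\lnot A \to (A \land C))): β-rule — branch into (\lnot (B \land D) \to (\lnot D \to (C \to (B \land D)))), (\lnot A \to (A \land C))  //  \lnot (\lnot (B \land D) \to (\lnot D \to (C \to (B \land D)))), \lnot (\lnot A \to (A \land C)).
  branch 1 (add (\lnot (B \land D) \to (\lnot D \to (C \to (B \land D)))), (\lnot A \to (A \land C))):
    (\lnot (B \land D) \to (\lnot D \to (C \to (B \land D)))): β-rule — branch into \lnot \lnot (B \land D)  //  (\lnot D \to (C \to (B \land D))).
      branch 1.1 (add \lnot \lnot (B \land D)):
        \lnot \lnot (B \land D): α-rule — add B, D.
        (\lnot A \to (A \land C)): β-rule — branch into \lnot \lnot A  //  (A \land C).
          branch 1.1.1 (add \lnot \lnot A):
            ○ open, literals {A=true, B=true, D=true}.
          branch 1.1.2 (add (A \land C)):
            (A \land C): α-rule — add A, C.
            ○ open, literals {A=true, B=true, C=true, D=true}.
      branch 1.2 (add (\lnot D \to (C \to (B \land D)))):
        (\lnot A \to (A \land C)): β-rule — branch into \lnot \lnot A  //  (A \land C).
          branch 1.2.1 (add \lnot \lnot A):
            (\lnot D \to (C \to (B \land D))): β-rule — branch into \lnot \lnot D  //  (C \to (B \land D)).
              branch 1.2.1.1 (add \lnot \lnot D):
                ○ open, literals {A=true, D=true}.
              branch 1.2.1.2 (add (C \to (B \land D))):
                (C \to (B \land D)): β-rule — branch into \lnot C  //  (B \land D).
                  branch 1.2.1.2.1 (add \lnot C):
                    ○ open, literals {A=true, C=false}.
                  branch 1.2.1.2.2 (add (B \land D)):
                    (B \land D): α-rule — add B, D.
                    ○ open, literals {A=true, B=true, D=true}.
          branch 1.2.2 (add (A \land C)):
            (A \land C): α-rule — add A, C.
            (\lnot D \to (C \to (B \land D))): β-rule — branch into \lnot \lnot D  //  (C \to (B \land D)).
              branch 1.2.2.1 (add \lnot \lnot D):
                ○ open, literals {A=true, C=true, D=true}.
              branch 1.2.2.2 (add (C \to (B \land D))):
                (C \to (B \land D)): β-rule — branch into \lnot C  //  (B \land D).
                  branch 1.2.2.2.1 (add \lnot C):
                    × closes — contains both C and \lnot C.
                  branch 1.2.2.2.2 (add (B \land D)):
                    (B \land D): α-rule — add B, D.
                    ○ open, literals {A=true, B=true, C=true, D=true}.
  branch 2 (add \lnot (\lnot (B \land D) \to (\lnot D \to (C \to (B \land D)))), \lnot (\lnot A \to (A \land C))):
    \lnot (\lnot (B \land D) \to (\lnot D \to (C \to (B \land D)))): α-rule — add \lnot (B \land D), \lnot (\lnot D \to (C \to (B \land D))).
    \lnot (\lnot A \to (A \land C)): α-rule — add \lnot A, \lnot (A \land C).
    \lnot (\lnot D \to (C \to (B \land D))): α-rule — add \lnot D, \lnot (C \to (B \land D)).
    \lnot (C \to (B \land D)): α-rule — add C, \lnot (B \land D).
    \lnot (B \land D): β-rule — branch into \lnot B  //  \lnot D.
      branch 2.1 (add \lnot B):
        \lnot (A \land C): β-rule — branch into \lnot A  //  \lnot C.
          branch 2.1.1 (add \lnot A):
            \lnot (B \land D): β-rule — branch into \lnot B  //  \lnot D.
              branch 2.1.1.1 (add \lnot B):
                ○ open, literals {A=false, B=false, C=true, D=false}.
              branch 2.1.1.2 (add \lnot D):
                ○ open, literals {A=false, B=false, C=true, D=false}.
          branch 2.1.2 (add \lnot C):
            × closes — contains both C and \lnot C.
      branch 2.2 (add \lnot D):
        \lnot (A \land C): β-rule — branch into \lnot A  //  \lnot C.
          branch 2.2.1 (add \lnot A):
            \lnot (B \land D): β-rule — branch into \lnot B  //  \lnot D.
              branch 2.2.1.1 (add \lnot B):
                ○ open, literals {A=false, B=false, C=true, D=false}.
              branch 2.2.1.2 (add \lnot D):
                ○ open, literals {A=false, C=true, D=false}.
          branch 2.2.2 (add \lnot C):
            × closes — contains both C and \lnot C.
3 branches closed, 11 open.
Each open branch fixes some atoms; the unmentioned ones are free. Counting distinct full assignments: branch {A=true, B=true, D=true} (C, E) contributes 4 new; branch {A=true, B=true, C=true, D=true} (E) contributes 0 new; branch {A=true, D=true} (B, C, E) contributes 4 new; branch {A=true, C=false} (B, D, E) contributes 4 new; branch {A=true, B=true, D=true} (C, E) contributes 0 new; branch {A=true, C=true, D=true} (B, E) contributes 0 new; branch {A=true, B=true, C=true, D=true} (E) contributes 0 new; branch {A=false, B=false, C=true, D=false} (E) contributes 2 new; branch {A=false, B=false, C=true, D=false} (E) contributes 0 new; branch {A=false, B=false, C=true, D=false} (E) contributes 0 new; branch {A=false, C=true, D=false} (B, E) contributes 2 new. Total: 16.

16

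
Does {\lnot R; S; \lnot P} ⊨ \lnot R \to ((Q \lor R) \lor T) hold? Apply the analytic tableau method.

Initial set: {\lnot R; S; \lnot P; \lnot (\lnot R \to ((Q \lor R) \lor T))}.
\lnot (\lnot R \to ((Q \lor R) \lor T)): α-rule — add \lnot R, \lnot ((Q \lor R) \lor T).
\lnot ((Q \lor R) \lor T): α-rule — add \lnot (Q \lor R), \lnot T.
\lnot (Q \lor R): α-rule — add \lnot Q, \lnot R.
○ open, literals {P=false, Q=false, R=false, S=true, T=false}.
0 branches closed, 1 open.
An open branch gives a countermodel: P=false, Q=false, R=false, S=true, T=false (unmentioned atoms arbitrary); the premises hold there but the conclusion fails.

No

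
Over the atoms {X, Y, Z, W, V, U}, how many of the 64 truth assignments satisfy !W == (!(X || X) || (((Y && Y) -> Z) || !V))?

32

Initial set: {(!W == (!(X || X) || (((Y && Y) -> Z) || !V)))}.
(!W == (!(X || X) || (((Y && Y) -> Z) || !V))): β-rule — branch into !W, (!(X || X) || (((Y && Y) -> Z) || !V))  //  !!W, !(!(X || X) || (((Y && Y) -> Z) || !V)).
  branch 1 (add !W, (!(X || X) || (((Y && Y) -> Z) || !V))):
    (!(X || X) || (((Y && Y) -> Z) || !V)): β-rule — branch into !(X || X)  //  (((Y && Y) -> Z) || !V).
      branch 1.1 (add !(X || X)):
        !(X || X): α-rule — add !X, !X.
        ○ open, literals {W=F, X=F}.
      branch 1.2 (add (((Y && Y) -> Z) || !V)):
        (((Y && Y) -> Z) || !V): β-rule — branch into ((Y && Y) -> Z)  //  !V.
          branch 1.2.1 (add ((Y && Y) -> Z)):
            ((Y && Y) -> Z): β-rule — branch into !(Y && Y)  //  Z.
              branch 1.2.1.1 (add !(Y && Y)):
                !(Y && Y): β-rule — branch into !Y  //  !Y.
                  branch 1.2.1.1.1 (add !Y):
                    ○ open, literals {W=F, Y=F}.
                  branch 1.2.1.1.2 (add !Y):
                    ○ open, literals {W=F, Y=F}.
              branch 1.2.1.2 (add Z):
                ○ open, literals {W=F, Z=T}.
          branch 1.2.2 (add !V):
            ○ open, literals {V=F, W=F}.
  branch 2 (add !!W, !(!(X || X) || (((Y && Y) -> Z) || !V))):
    !(!(X || X) || (((Y && Y) -> Z) || !V)): α-rule — add !!(X || X), !(((Y && Y) -> Z) || !V).
    !(((Y && Y) -> Z) || !V): α-rule — add !((Y && Y) -> Z), !!V.
    !((Y && Y) -> Z): α-rule — add (Y && Y), !Z.
    (Y && Y): α-rule — add Y, Y.
    !!(X || X): β-rule — branch into X  //  X.
      branch 2.1 (add X):
        ○ open, literals {V=T, W=T, X=T, Y=T, Z=F}.
      branch 2.2 (add X):
        ○ open, literals {V=T, W=T, X=T, Y=T, Z=F}.
0 branches closed, 7 open.
Each open branch fixes some atoms; the unmentioned ones are free. Counting distinct full assignments: branch {W=F, X=F} (Y, Z, V, U) contributes 16 new; branch {W=F, Y=F} (X, Z, V, U) contributes 8 new; branch {W=F, Y=F} (X, Z, V, U) contributes 0 new; branch {W=F, Z=T} (X, Y, V, U) contributes 4 new; branch {V=F, W=F} (X, Y, Z, U) contributes 2 new; branch {V=T, W=T, X=T, Y=T, Z=F} (U) contributes 2 new; branch {V=T, W=T, X=T, Y=T, Z=F} (U) contributes 0 new. Total: 32.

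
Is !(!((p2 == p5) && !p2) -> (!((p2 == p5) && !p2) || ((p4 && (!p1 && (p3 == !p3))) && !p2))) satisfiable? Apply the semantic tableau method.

Unsatisfiable

Initial set: {!(!((p2 == p5) && !p2) -> (!((p2 == p5) && !p2) || ((p4 && (!p1 && (p3 == !p3))) && !p2)))}.
!(!((p2 == p5) && !p2) -> (!((p2 == p5) && !p2) || ((p4 && (!p1 && (p3 == !p3))) && !p2))): α-rule — add !((p2 == p5) && !p2), !(!((p2 == p5) && !p2) || ((p4 && (!p1 && (p3 == !p3))) && !p2)).
!(!((p2 == p5) && !p2) || ((p4 && (!p1 && (p3 == !p3))) && !p2)): α-rule — add !!((p2 == p5) && !p2), !((p4 && (!p1 && (p3 == !p3))) && !p2).
!!((p2 == p5) && !p2): α-rule — add (p2 == p5), !p2.
!((p2 == p5) && !p2): β-rule — branch into !(p2 == p5)  //  !!p2.
  branch 1 (add !(p2 == p5)):
    !((p4 && (!p1 && (p3 == !p3))) && !p2): β-rule — branch into !(p4 && (!p1 && (p3 == !p3)))  //  !!p2.
      branch 1.1 (add !(p4 && (!p1 && (p3 == !p3)))):
        (p2 == p5): β-rule — branch into p2, p5  //  !p2, !p5.
          branch 1.1.1 (add p2, p5):
            × closes — contains both p2 and !p2.
          branch 1.1.2 (add !p2, !p5):
            !(p2 == p5): β-rule — branch into p2, !p5  //  !p2, p5.
              branch 1.1.2.1 (add p2, !p5):
                × closes — contains both p2 and !p2.
              branch 1.1.2.2 (add !p2, p5):
                × closes — contains both p5 and !p5.
      branch 1.2 (add !!p2):
        × closes — contains both p2 and !p2.
  branch 2 (add !!p2):
    × closes — contains both p2 and !p2.
All 5 branches close.
Every branch closed; the formula is unsatisfiable.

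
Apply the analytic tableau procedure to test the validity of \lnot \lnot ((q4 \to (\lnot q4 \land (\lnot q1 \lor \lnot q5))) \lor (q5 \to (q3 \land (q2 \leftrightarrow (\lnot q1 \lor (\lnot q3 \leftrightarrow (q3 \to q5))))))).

Not valid

Assume the negation and expand:
Initial set: {\lnot \lnot \lnot ((q4 \to (\lnot q4 \land (\lnot q1 \lor \lnot q5))) \lor (q5 \to (q3 \land (q2 \leftrightarrow (\lnot q1 \lor (\lnot q3 \leftrightarrow (q3 \to q5)))))))}.
\lnot \lnot \lnot ((q4 \to (\lnot q4 \land (\lnot q1 \lor \lnot q5))) \lor (q5 \to (q3 \land (q2 \leftrightarrow (\lnot q1 \lor (\lnot q3 \leftrightarrow (q3 \to q5))))))): drop double negation, giving \lnot ((q4 \to (\lnot q4 \land (\lnot q1 \lor \lnot q5))) \lor (q5 \to (q3 \land (q2 \leftrightarrow (\lnot q1 \lor (\lnot q3 \leftrightarrow (q3 \to q5))))))).
\lnot ((q4 \to (\lnot q4 \land (\lnot q1 \lor \lnot q5))) \lor (q5 \to (q3 \land (q2 \leftrightarrow (\lnot q1 \lor (\lnot q3 \leftrightarrow (q3 \to q5))))))): α-rule — add \lnot (q4 \to (\lnot q4 \land (\lnot q1 \lor \lnot q5))), \lnot (q5 \to (q3 \land (q2 \leftrightarrow (\lnot q1 \lor (\lnot q3 \leftrightarrow (q3 \to q5)))))).
\lnot (q4 \to (\lnot q4 \land (\lnot q1 \lor \lnot q5))): α-rule — add q4, \lnot (\lnot q4 \land (\lnot q1 \lor \lnot q5)).
\lnot (q5 \to (q3 \land (q2 \leftrightarrow (\lnot q1 \lor (\lnot q3 \leftrightarrow (q3 \to q5)))))): α-rule — add q5, \lnot (q3 \land (q2 \leftrightarrow (\lnot q1 \lor (\lnot q3 \leftrightarrow (q3 \to q5))))).
\lnot (\lnot q4 \land (\lnot q1 \lor \lnot q5)): β-rule — branch into \lnot \lnot q4  //  \lnot (\lnot q1 \lor \lnot q5).
  branch 1 (add \lnot \lnot q4):
    \lnot (q3 \land (q2 \leftrightarrow (\lnot q1 \lor (\lnot q3 \leftrightarrow (q3 \to q5))))): β-rule — branch into \lnot q3  //  \lnot (q2 \leftrightarrow (\lnot q1 \lor (\lnot q3 \leftrightarrow (q3 \to q5)))).
      branch 1.1 (add \lnot q3):
        ○ open, literals {q3=0, q4=1, q5=1}.
      branch 1.2 (add \lnot (q2 \leftrightarrow (\lnot q1 \lor (\lnot q3 \leftrightarrow (q3 \to q5))))):
        \lnot (q2 \leftrightarrow (\lnot q1 \lor (\lnot q3 \leftrightarrow (q3 \to q5)))): β-rule — branch into q2, \lnot (\lnot q1 \lor (\lnot q3 \leftrightarrow (q3 \to q5)))  //  \lnot q2, (\lnot q1 \lor (\lnot q3 \leftrightarrow (q3 \to q5))).
          branch 1.2.1 (add q2, \lnot (\lnot q1 \lor (\lnot q3 \leftrightarrow (q3 \to q5)))):
            \lnot (\lnot q1 \lor (\lnot q3 \leftrightarrow (q3 \to q5))): α-rule — add \lnot \lnot q1, \lnot (\lnot q3 \leftrightarrow (q3 \to q5)).
            \lnot (\lnot q3 \leftrightarrow (q3 \to q5)): β-rule — branch into \lnot q3, \lnot (q3 \to q5)  //  \lnot \lnot q3, (q3 \to q5).
              branch 1.2.1.1 (add \lnot q3, \lnot (q3 \to q5)):
                \lnot (q3 \to q5): α-rule — add q3, \lnot q5.
                × closes — contains both q3 and \lnot q3.
              branch 1.2.1.2 (add \lnot \lnot q3, (q3 \to q5)):
                (q3 \to q5): β-rule — branch into \lnot q3  //  q5.
                  branch 1.2.1.2.1 (add \lnot q3):
                    × closes — contains both q3 and \lnot q3.
                  branch 1.2.1.2.2 (add q5):
                    ○ open, literals {q1=1, q2=1, q3=1, q4=1, q5=1}.
          branch 1.2.2 (add \lnot q2, (\lnot q1 \lor (\lnot q3 \leftrightarrow (q3 \to q5)))):
            (\lnot q1 \lor (\lnot q3 \leftrightarrow (q3 \to q5))): β-rule — branch into \lnot q1  //  (\lnot q3 \leftrightarrow (q3 \to q5)).
              branch 1.2.2.1 (add \lnot q1):
                ○ open, literals {q1=0, q2=0, q4=1, q5=1}.
              branch 1.2.2.2 (add (\lnot q3 \leftrightarrow (q3 \to q5))):
                (\lnot q3 \leftrightarrow (q3 \to q5)): β-rule — branch into \lnot q3, (q3 \to q5)  //  \lnot \lnot q3, \lnot (q3 \to q5).
                  branch 1.2.2.2.1 (add \lnot q3, (q3 \to q5)):
                    (q3 \to q5): β-rule — branch into \lnot q3  //  q5.
                      branch 1.2.2.2.1.1 (add \lnot q3):
                        ○ open, literals {q2=0, q3=0, q4=1, q5=1}.
                      branch 1.2.2.2.1.2 (add q5):
                        ○ open, literals {q2=0, q3=0, q4=1, q5=1}.
                  branch 1.2.2.2.2 (add \lnot \lnot q3, \lnot (q3 \to q5)):
                    \lnot (q3 \to q5): α-rule — add q3, \lnot q5.
                    × closes — contains both q5 and \lnot q5.
  branch 2 (add \lnot (\lnot q1 \lor \lnot q5)):
    \lnot (\lnot q1 \lor \lnot q5): α-rule — add \lnot \lnot q1, \lnot \lnot q5.
    \lnot (q3 \land (q2 \leftrightarrow (\lnot q1 \lor (\lnot q3 \leftrightarrow (q3 \to q5))))): β-rule — branch into \lnot q3  //  \lnot (q2 \leftrightarrow (\lnot q1 \lor (\lnot q3 \leftrightarrow (q3 \to q5)))).
      branch 2.1 (add \lnot q3):
        ○ open, literals {q1=1, q3=0, q4=1, q5=1}.
      branch 2.2 (add \lnot (q2 \leftrightarrow (\lnot q1 \lor (\lnot q3 \leftrightarrow (q3 \to q5))))):
        \lnot (q2 \leftrightarrow (\lnot q1 \lor (\lnot q3 \leftrightarrow (q3 \to q5)))): β-rule — branch into q2, \lnot (\lnot q1 \lor (\lnot q3 \leftrightarrow (q3 \to q5)))  //  \lnot q2, (\lnot q1 \lor (\lnot q3 \leftrightarrow (q3 \to q5))).
          branch 2.2.1 (add q2, \lnot (\lnot q1 \lor (\lnot q3 \leftrightarrow (q3 \to q5)))):
            \lnot (\lnot q1 \lor (\lnot q3 \leftrightarrow (q3 \to q5))): α-rule — add \lnot \lnot q1, \lnot (\lnot q3 \leftrightarrow (q3 \to q5)).
            \lnot (\lnot q3 \leftrightarrow (q3 \to q5)): β-rule — branch into \lnot q3, \lnot (q3 \to q5)  //  \lnot \lnot q3, (q3 \to q5).
              branch 2.2.1.1 (add \lnot q3, \lnot (q3 \to q5)):
                \lnot (q3 \to q5): α-rule — add q3, \lnot q5.
                × closes — contains both q3 and \lnot q3.
              branch 2.2.1.2 (add \lnot \lnot q3, (q3 \to q5)):
                (q3 \to q5): β-rule — branch into \lnot q3  //  q5.
                  branch 2.2.1.2.1 (add \lnot q3):
                    × closes — contains both q3 and \lnot q3.
                  branch 2.2.1.2.2 (add q5):
                    ○ open, literals {q1=1, q2=1, q3=1, q4=1, q5=1}.
          branch 2.2.2 (add \lnot q2, (\lnot q1 \lor (\lnot q3 \leftrightarrow (q3 \to q5)))):
            (\lnot q1 \lor (\lnot q3 \leftrightarrow (q3 \to q5))): β-rule — branch into \lnot q1  //  (\lnot q3 \leftrightarrow (q3 \to q5)).
              branch 2.2.2.1 (add \lnot q1):
                × closes — contains both q1 and \lnot q1.
              branch 2.2.2.2 (add (\lnot q3 \leftrightarrow (q3 \to q5))):
                (\lnot q3 \leftrightarrow (q3 \to q5)): β-rule — branch into \lnot q3, (q3 \to q5)  //  \lnot \lnot q3, \lnot (q3 \to q5).
                  branch 2.2.2.2.1 (add \lnot q3, (q3 \to q5)):
                    (q3 \to q5): β-rule — branch into \lnot q3  //  q5.
                      branch 2.2.2.2.1.1 (add \lnot q3):
                        ○ open, literals {q1=1, q2=0, q3=0, q4=1, q5=1}.
                      branch 2.2.2.2.1.2 (add q5):
                        ○ open, literals {q1=1, q2=0, q3=0, q4=1, q5=1}.
                  branch 2.2.2.2.2 (add \lnot \lnot q3, \lnot (q3 \to q5)):
                    \lnot (q3 \to q5): α-rule — add q3, \lnot q5.
                    × closes — contains both q5 and \lnot q5.
7 branches closed, 9 open.
An open branch gives a countermodel: q3=0, q4=1, q5=1 (unmentioned atoms arbitrary); under it the original formula is false.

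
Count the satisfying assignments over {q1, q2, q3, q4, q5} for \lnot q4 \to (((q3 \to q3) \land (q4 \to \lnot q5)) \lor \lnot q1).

32

Initial set: {(\lnot q4 \to (((q3 \to q3) \land (q4 \to \lnot q5)) \lor \lnot q1))}.
(\lnot q4 \to (((q3 \to q3) \land (q4 \to \lnot q5)) \lor \lnot q1)): β-rule — branch into \lnot \lnot q4  //  (((q3 \to q3) \land (q4 \to \lnot q5)) \lor \lnot q1).
  branch 1 (add \lnot \lnot q4):
    ○ open, literals {q4=T}.
  branch 2 (add (((q3 \to q3) \land (q4 \to \lnot q5)) \lor \lnot q1)):
    (((q3 \to q3) \land (q4 \to \lnot q5)) \lor \lnot q1): β-rule — branch into ((q3 \to q3) \land (q4 \to \lnot q5))  //  \lnot q1.
      branch 2.1 (add ((q3 \to q3) \land (q4 \to \lnot q5))):
        ((q3 \to q3) \land (q4 \to \lnot q5)): α-rule — add (q3 \to q3), (q4 \to \lnot q5).
        (q3 \to q3): β-rule — branch into \lnot q3  //  q3.
          branch 2.1.1 (add \lnot q3):
            (q4 \to \lnot q5): β-rule — branch into \lnot q4  //  \lnot q5.
              branch 2.1.1.1 (add \lnot q4):
                ○ open, literals {q3=F, q4=F}.
              branch 2.1.1.2 (add \lnot q5):
                ○ open, literals {q3=F, q5=F}.
          branch 2.1.2 (add q3):
            (q4 \to \lnot q5): β-rule — branch into \lnot q4  //  \lnot q5.
              branch 2.1.2.1 (add \lnot q4):
                ○ open, literals {q3=T, q4=F}.
              branch 2.1.2.2 (add \lnot q5):
                ○ open, literals {q3=T, q5=F}.
      branch 2.2 (add \lnot q1):
        ○ open, literals {q1=F}.
0 branches closed, 6 open.
Each open branch fixes some atoms; the unmentioned ones are free. Counting distinct full assignments: branch {q4=T} (q1, q2, q3, q5) contributes 16 new; branch {q3=F, q4=F} (q1, q2, q5) contributes 8 new; branch {q3=F, q5=F} (q1, q2, q4) contributes 0 new; branch {q3=T, q4=F} (q1, q2, q5) contributes 8 new; branch {q3=T, q5=F} (q1, q2, q4) contributes 0 new; branch {q1=F} (q2, q3, q4, q5) contributes 0 new. Total: 32.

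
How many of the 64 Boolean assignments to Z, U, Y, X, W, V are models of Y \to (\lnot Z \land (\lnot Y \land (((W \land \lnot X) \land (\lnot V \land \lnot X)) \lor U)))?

32

Initial set: {(Y \to (\lnot Z \land (\lnot Y \land (((W \land \lnot X) \land (\lnot V \land \lnot X)) \lor U))))}.
(Y \to (\lnot Z \land (\lnot Y \land (((W \land \lnot X) \land (\lnot V \land \lnot X)) \lor U)))): β-rule — branch into \lnot Y  //  (\lnot Z \land (\lnot Y \land (((W \land \lnot X) \land (\lnot V \land \lnot X)) \lor U))).
  branch 1 (add \lnot Y):
    ○ open, literals {Y=F}.
  branch 2 (add (\lnot Z \land (\lnot Y \land (((W \land \lnot X) \land (\lnot V \land \lnot X)) \lor U)))):
    (\lnot Z \land (\lnot Y \land (((W \land \lnot X) \land (\lnot V \land \lnot X)) \lor U))): α-rule — add \lnot Z, (\lnot Y \land (((W \land \lnot X) \land (\lnot V \land \lnot X)) \lor U)).
    (\lnot Y \land (((W \land \lnot X) \land (\lnot V \land \lnot X)) \lor U)): α-rule — add \lnot Y, (((W \land \lnot X) \land (\lnot V \land \lnot X)) \lor U).
    (((W \land \lnot X) \land (\lnot V \land \lnot X)) \lor U): β-rule — branch into ((W \land \lnot X) \land (\lnot V \land \lnot X))  //  U.
      branch 2.1 (add ((W \land \lnot X) \land (\lnot V \land \lnot X))):
        ((W \land \lnot X) \land (\lnot V \land \lnot X)): α-rule — add (W \land \lnot X), (\lnot V \land \lnot X).
        (W \land \lnot X): α-rule — add W, \lnot X.
        (\lnot V \land \lnot X): α-rule — add \lnot V, \lnot X.
        ○ open, literals {V=F, W=T, X=F, Y=F, Z=F}.
      branch 2.2 (add U):
        ○ open, literals {U=T, Y=F, Z=F}.
0 branches closed, 3 open.
Each open branch fixes some atoms; the unmentioned ones are free. Counting distinct full assignments: branch {Y=F} (Z, U, X, W, V) contributes 32 new; branch {V=F, W=T, X=F, Y=F, Z=F} (U) contributes 0 new; branch {U=T, Y=F, Z=F} (X, W, V) contributes 0 new. Total: 32.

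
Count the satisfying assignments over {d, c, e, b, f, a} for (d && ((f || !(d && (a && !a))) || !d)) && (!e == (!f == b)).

Initial set: {((d && ((f || !(d && (a && !a))) || !d)) && (!e == (!f == b)))}.
((d && ((f || !(d && (a && !a))) || !d)) && (!e == (!f == b))): α-rule — add (d && ((f || !(d && (a && !a))) || !d)), (!e == (!f == b)).
(d && ((f || !(d && (a && !a))) || !d)): α-rule — add d, ((f || !(d && (a && !a))) || !d).
(!e == (!f == b)): β-rule — branch into !e, (!f == b)  //  !!e, !(!f == b).
  branch 1 (add !e, (!f == b)):
    ((f || !(d && (a && !a))) || !d): β-rule — branch into (f || !(d && (a && !a)))  //  !d.
      branch 1.1 (add (f || !(d && (a && !a)))):
        (!f == b): β-rule — branch into !f, b  //  !!f, !b.
          branch 1.1.1 (add !f, b):
            (f || !(d && (a && !a))): β-rule — branch into f  //  !(d && (a && !a)).
              branch 1.1.1.1 (add f):
                × closes — contains both f and !f.
              branch 1.1.1.2 (add !(d && (a && !a))):
                !(d && (a && !a)): β-rule — branch into !d  //  !(a && !a).
                  branch 1.1.1.2.1 (add !d):
                    × closes — contains both d and !d.
                  branch 1.1.1.2.2 (add !(a && !a)):
                    !(a && !a): β-rule — branch into !a  //  !!a.
                      branch 1.1.1.2.2.1 (add !a):
                        ○ open, literals {a=F, b=T, d=T, e=F, f=F}.
                      branch 1.1.1.2.2.2 (add !!a):
                        ○ open, literals {a=T, b=T, d=T, e=F, f=F}.
          branch 1.1.2 (add !!f, !b):
            (f || !(d && (a && !a))): β-rule — branch into f  //  !(d && (a && !a)).
              branch 1.1.2.1 (add f):
                ○ open, literals {b=F, d=T, e=F, f=T}.
              branch 1.1.2.2 (add !(d && (a && !a))):
                !(d && (a && !a)): β-rule — branch into !d  //  !(a && !a).
                  branch 1.1.2.2.1 (add !d):
                    × closes — contains both d and !d.
                  branch 1.1.2.2.2 (add !(a && !a)):
                    !(a && !a): β-rule — branch into !a  //  !!a.
                      branch 1.1.2.2.2.1 (add !a):
                        ○ open, literals {a=F, b=F, d=T, e=F, f=T}.
                      branch 1.1.2.2.2.2 (add !!a):
                        ○ open, literals {a=T, b=F, d=T, e=F, f=T}.
      branch 1.2 (add !d):
        × closes — contains both d and !d.
  branch 2 (add !!e, !(!f == b)):
    ((f || !(d && (a && !a))) || !d): β-rule — branch into (f || !(d && (a && !a)))  //  !d.
      branch 2.1 (add (f || !(d && (a && !a)))):
        !(!f == b): β-rule — branch into !f, !b  //  !!f, b.
          branch 2.1.1 (add !f, !b):
            (f || !(d && (a && !a))): β-rule — branch into f  //  !(d && (a && !a)).
              branch 2.1.1.1 (add f):
                × closes — contains both f and !f.
              branch 2.1.1.2 (add !(d && (a && !a))):
                !(d && (a && !a)): β-rule — branch into !d  //  !(a && !a).
                  branch 2.1.1.2.1 (add !d):
                    × closes — contains both d and !d.
                  branch 2.1.1.2.2 (add !(a && !a)):
                    !(a && !a): β-rule — branch into !a  //  !!a.
                      branch 2.1.1.2.2.1 (add !a):
                        ○ open, literals {a=F, b=F, d=T, e=T, f=F}.
                      branch 2.1.1.2.2.2 (add !!a):
                        ○ open, literals {a=T, b=F, d=T, e=T, f=F}.
          branch 2.1.2 (add !!f, b):
            (f || !(d && (a && !a))): β-rule — branch into f  //  !(d && (a && !a)).
              branch 2.1.2.1 (add f):
                ○ open, literals {b=T, d=T, e=T, f=T}.
              branch 2.1.2.2 (add !(d && (a && !a))):
                !(d && (a && !a)): β-rule — branch into !d  //  !(a && !a).
                  branch 2.1.2.2.1 (add !d):
                    × closes — contains both d and !d.
                  branch 2.1.2.2.2 (add !(a && !a)):
                    !(a && !a): β-rule — branch into !a  //  !!a.
                      branch 2.1.2.2.2.1 (add !a):
                        ○ open, literals {a=F, b=T, d=T, e=T, f=T}.
                      branch 2.1.2.2.2.2 (add !!a):
                        ○ open, literals {a=T, b=T, d=T, e=T, f=T}.
      branch 2.2 (add !d):
        × closes — contains both d and !d.
8 branches closed, 10 open.
Each open branch fixes some atoms; the unmentioned ones are free. Counting distinct full assignments: branch {a=F, b=T, d=T, e=F, f=F} (c) contributes 2 new; branch {a=T, b=T, d=T, e=F, f=F} (c) contributes 2 new; branch {b=F, d=T, e=F, f=T} (c, a) contributes 4 new; branch {a=F, b=F, d=T, e=F, f=T} (c) contributes 0 new; branch {a=T, b=F, d=T, e=F, f=T} (c) contributes 0 new; branch {a=F, b=F, d=T, e=T, f=F} (c) contributes 2 new; branch {a=T, b=F, d=T, e=T, f=F} (c) contributes 2 new; branch {b=T, d=T, e=T, f=T} (c, a) contributes 4 new; branch {a=F, b=T, d=T, e=T, f=T} (c) contributes 0 new; branch {a=T, b=T, d=T, e=T, f=T} (c) contributes 0 new. Total: 16.

16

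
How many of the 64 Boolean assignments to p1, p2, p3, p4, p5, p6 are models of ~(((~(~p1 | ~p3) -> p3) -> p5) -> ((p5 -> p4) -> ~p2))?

Initial set: {T ~(((~(~p1 | ~p3) -> p3) -> p5) -> ((p5 -> p4) -> ~p2))}.
T ~(((~(~p1 | ~p3) -> p3) -> p5) -> ((p5 -> p4) -> ~p2)): α-rule — add T ((~(~p1 | ~p3) -> p3) -> p5), F ((p5 -> p4) -> ~p2).
F ((p5 -> p4) -> ~p2): α-rule — add T (p5 -> p4), F ~p2.
T ((~(~p1 | ~p3) -> p3) -> p5): β-rule — branch into F (~(~p1 | ~p3) -> p3)  //  T p5.
  branch 1 (add F (~(~p1 | ~p3) -> p3)):
    F (~(~p1 | ~p3) -> p3): α-rule — add T ~(~p1 | ~p3), F p3.
    T ~(~p1 | ~p3): α-rule — add F ~p1, F ~p3.
    × closes — contains both p3 and ~p3.
  branch 2 (add T p5):
    T (p5 -> p4): β-rule — branch into F p5  //  T p4.
      branch 2.1 (add F p5):
        × closes — contains both p5 and ~p5.
      branch 2.2 (add T p4):
        ○ open, literals {p2=1, p4=1, p5=1}.
2 branches closed, 1 open.
Each open branch fixes some atoms; the unmentioned ones are free. Counting distinct full assignments: branch {p2=1, p4=1, p5=1} (p1, p3, p6) contributes 8 new. Total: 8.

8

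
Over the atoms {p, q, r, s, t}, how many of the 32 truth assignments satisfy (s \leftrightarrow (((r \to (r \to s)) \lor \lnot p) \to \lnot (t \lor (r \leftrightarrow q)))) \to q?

Initial set: {((s \leftrightarrow (((r \to (r \to s)) \lor \lnot p) \to \lnot (t \lor (r \leftrightarrow q)))) \to q)}.
((s \leftrightarrow (((r \to (r \to s)) \lor \lnot p) \to \lnot (t \lor (r \leftrightarrow q)))) \to q): β-rule — branch into \lnot (s \leftrightarrow (((r \to (r \to s)) \lor \lnot p) \to \lnot (t \lor (r \leftrightarrow q))))  //  q.
  branch 1 (add \lnot (s \leftrightarrow (((r \to (r \to s)) \lor \lnot p) \to \lnot (t \lor (r \leftrightarrow q))))):
    \lnot (s \leftrightarrow (((r \to (r \to s)) \lor \lnot p) \to \lnot (t \lor (r \leftrightarrow q)))): β-rule — branch into s, \lnot (((r \to (r \to s)) \lor \lnot p) \to \lnot (t \lor (r \leftrightarrow q)))  //  \lnot s, (((r \to (r \to s)) \lor \lnot p) \to \lnot (t \lor (r \leftrightarrow q))).
      branch 1.1 (add s, \lnot (((r \to (r \to s)) \lor \lnot p) \to \lnot (t \lor (r \leftrightarrow q)))):
        \lnot (((r \to (r \to s)) \lor \lnot p) \to \lnot (t \lor (r \leftrightarrow q))): α-rule — add ((r \to (r \to s)) \lor \lnot p), \lnot \lnot (t \lor (r \leftrightarrow q)).
        ((r \to (r \to s)) \lor \lnot p): β-rule — branch into (r \to (r \to s))  //  \lnot p.
          branch 1.1.1 (add (r \to (r \to s))):
            \lnot \lnot (t \lor (r \leftrightarrow q)): β-rule — branch into t  //  (r \leftrightarrow q).
              branch 1.1.1.1 (add t):
                (r \to (r \to s)): β-rule — branch into \lnot r  //  (r \to s).
                  branch 1.1.1.1.1 (add \lnot r):
                    ○ open, literals {r=0, s=1, t=1}.
                  branch 1.1.1.1.2 (add (r \to s)):
                    (r \to s): β-rule — branch into \lnot r  //  s.
                      branch 1.1.1.1.2.1 (add \lnot r):
                        ○ open, literals {r=0, s=1, t=1}.
                      branch 1.1.1.1.2.2 (add s):
                        ○ open, literals {s=1, t=1}.
              branch 1.1.1.2 (add (r \leftrightarrow q)):
                (r \to (r \to s)): β-rule — branch into \lnot r  //  (r \to s).
                  branch 1.1.1.2.1 (add \lnot r):
                    (r \leftrightarrow q): β-rule — branch into r, q  //  \lnot r, \lnot q.
                      branch 1.1.1.2.1.1 (add r, q):
                        × closes — contains both r and \lnot r.
                      branch 1.1.1.2.1.2 (add \lnot r, \lnot q):
                        ○ open, literals {q=0, r=0, s=1}.
                  branch 1.1.1.2.2 (add (r \to s)):
                    (r \leftrightarrow q): β-rule — branch into r, q  //  \lnot r, \lnot q.
                      branch 1.1.1.2.2.1 (add r, q):
                        (r \to s): β-rule — branch into \lnot r  //  s.
                          branch 1.1.1.2.2.1.1 (add \lnot r):
                            × closes — contains both r and \lnot r.
                          branch 1.1.1.2.2.1.2 (add s):
                            ○ open, literals {q=1, r=1, s=1}.
                      branch 1.1.1.2.2.2 (add \lnot r, \lnot q):
                        (r \to s): β-rule — branch into \lnot r  //  s.
                          branch 1.1.1.2.2.2.1 (add \lnot r):
                            ○ open, literals {q=0, r=0, s=1}.
                          branch 1.1.1.2.2.2.2 (add s):
                            ○ open, literals {q=0, r=0, s=1}.
          branch 1.1.2 (add \lnot p):
            \lnot \lnot (t \lor (r \leftrightarrow q)): β-rule — branch into t  //  (r \leftrightarrow q).
              branch 1.1.2.1 (add t):
                ○ open, literals {p=0, s=1, t=1}.
              branch 1.1.2.2 (add (r \leftrightarrow q)):
                (r \leftrightarrow q): β-rule — branch into r, q  //  \lnot r, \lnot q.
                  branch 1.1.2.2.1 (add r, q):
                    ○ open, literals {p=0, q=1, r=1, s=1}.
                  branch 1.1.2.2.2 (add \lnot r, \lnot q):
                    ○ open, literals {p=0, q=0, r=0, s=1}.
      branch 1.2 (add \lnot s, (((r \to (r \to s)) \lor \lnot p) \to \lnot (t \lor (r \leftrightarrow q)))):
        (((r \to (r \to s)) \lor \lnot p) \to \lnot (t \lor (r \leftrightarrow q))): β-rule — branch into \lnot ((r \to (r \to s)) \lor \lnot p)  //  \lnot (t \lor (r \leftrightarrow q)).
          branch 1.2.1 (add \lnot ((r \to (r \to s)) \lor \lnot p)):
            \lnot ((r \to (r \to s)) \lor \lnot p): α-rule — add \lnot (r \to (r \to s)), \lnot \lnot p.
            \lnot (r \to (r \to s)): α-rule — add r, \lnot (r \to s).
            \lnot (r \to s): α-rule — add r, \lnot s.
            ○ open, literals {p=1, r=1, s=0}.
          branch 1.2.2 (add \lnot (t \lor (r \leftrightarrow q))):
            \lnot (t \lor (r \leftrightarrow q)): α-rule — add \lnot t, \lnot (r \leftrightarrow q).
            \lnot (r \leftrightarrow q): β-rule — branch into r, \lnot q  //  \lnot r, q.
              branch 1.2.2.1 (add r, \lnot q):
                ○ open, literals {q=0, r=1, s=0, t=0}.
              branch 1.2.2.2 (add \lnot r, q):
                ○ open, literals {q=1, r=0, s=0, t=0}.
  branch 2 (add q):
    ○ open, literals {q=1}.
2 branches closed, 14 open.
Each open branch fixes some atoms; the unmentioned ones are free. Counting distinct full assignments: branch {r=0, s=1, t=1} (p, q) contributes 4 new; branch {r=0, s=1, t=1} (p, q) contributes 0 new; branch {s=1, t=1} (p, q, r) contributes 4 new; branch {q=0, r=0, s=1} (p, t) contributes 2 new; branch {q=1, r=1, s=1} (p, t) contributes 2 new; branch {q=0, r=0, s=1} (p, t) contributes 0 new; branch {q=0, r=0, s=1} (p, t) contributes 0 new; branch {p=0, s=1, t=1} (q, r) contributes 0 new; branch {p=0, q=1, r=1, s=1} (t) contributes 0 new; branch {p=0, q=0, r=0, s=1} (t) contributes 0 new; branch {p=1, r=1, s=0} (q, t) contributes 4 new; branch {q=0, r=1, s=0, t=0} (p) contributes 1 new; branch {q=1, r=0, s=0, t=0} (p) contributes 2 new; branch {q=1} (p, r, s, t) contributes 6 new. Total: 25.

25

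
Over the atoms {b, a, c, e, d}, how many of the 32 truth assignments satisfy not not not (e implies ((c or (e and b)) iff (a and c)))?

Initial set: {not not not (e implies ((c or (e and b)) iff (a and c)))}.
not not not (e implies ((c or (e and b)) iff (a and c))): drop double negation, giving not (e implies ((c or (e and b)) iff (a and c))).
not (e implies ((c or (e and b)) iff (a and c))): α-rule — add e, not ((c or (e and b)) iff (a and c)).
not ((c or (e and b)) iff (a and c)): β-rule — branch into (c or (e and b)), not (a and c)  //  not (c or (e and b)), (a and c).
  branch 1 (add (c or (e and b)), not (a and c)):
    (c or (e and b)): β-rule — branch into c  //  (e and b).
      branch 1.1 (add c):
        not (a and c): β-rule — branch into not a  //  not c.
          branch 1.1.1 (add not a):
            ○ open, literals {a=F, c=T, e=T}.
          branch 1.1.2 (add not c):
            × closes — contains both c and not c.
      branch 1.2 (add (e and b)):
        (e and b): α-rule — add e, b.
        not (a and c): β-rule — branch into not a  //  not c.
          branch 1.2.1 (add not a):
            ○ open, literals {a=F, b=T, e=T}.
          branch 1.2.2 (add not c):
            ○ open, literals {b=T, c=F, e=T}.
  branch 2 (add not (c or (e and b)), (a and c)):
    not (c or (e and b)): α-rule — add not c, not (e and b).
    (a and c): α-rule — add a, c.
    × closes — contains both c and not c.
2 branches closed, 3 open.
Each open branch fixes some atoms; the unmentioned ones are free. Counting distinct full assignments: branch {a=F, c=T, e=T} (b, d) contributes 4 new; branch {a=F, b=T, e=T} (c, d) contributes 2 new; branch {b=T, c=F, e=T} (a, d) contributes 2 new. Total: 8.

8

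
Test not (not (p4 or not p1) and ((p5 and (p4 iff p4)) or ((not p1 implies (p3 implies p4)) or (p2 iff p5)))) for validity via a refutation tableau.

Not valid

Assume the negation and expand:
Initial set: {F not (not (p4 or not p1) and ((p5 and (p4 iff p4)) or ((not p1 implies (p3 implies p4)) or (p2 iff p5))))}.
F not (not (p4 or not p1) and ((p5 and (p4 iff p4)) or ((not p1 implies (p3 implies p4)) or (p2 iff p5)))): α-rule — add T not (p4 or not p1), T ((p5 and (p4 iff p4)) or ((not p1 implies (p3 implies p4)) or (p2 iff p5))).
T not (p4 or not p1): α-rule — add F p4, F not p1.
T ((p5 and (p4 iff p4)) or ((not p1 implies (p3 implies p4)) or (p2 iff p5))): β-rule — branch into T (p5 and (p4 iff p4))  //  T ((not p1 implies (p3 implies p4)) or (p2 iff p5)).
  branch 1 (add T (p5 and (p4 iff p4))):
    T (p5 and (p4 iff p4)): α-rule — add T p5, T (p4 iff p4).
    T (p4 iff p4): β-rule — branch into T p4, T p4  //  F p4, F p4.
      branch 1.1 (add T p4, T p4):
        × closes — contains both p4 and not p4.
      branch 1.2 (add F p4, F p4):
        ○ open, literals {p1=true, p4=false, p5=true}.
  branch 2 (add T ((not p1 implies (p3 implies p4)) or (p2 iff p5))):
    T ((not p1 implies (p3 implies p4)) or (p2 iff p5)): β-rule — branch into T (not p1 implies (p3 implies p4))  //  T (p2 iff p5).
      branch 2.1 (add T (not p1 implies (p3 implies p4))):
        T (not p1 implies (p3 implies p4)): β-rule — branch into F not p1  //  T (p3 implies p4).
          branch 2.1.1 (add F not p1):
            ○ open, literals {p1=true, p4=false}.
          branch 2.1.2 (add T (p3 implies p4)):
            T (p3 implies p4): β-rule — branch into F p3  //  T p4.
              branch 2.1.2.1 (add F p3):
                ○ open, literals {p1=true, p3=false, p4=false}.
              branch 2.1.2.2 (add T p4):
                × closes — contains both p4 and not p4.
      branch 2.2 (add T (p2 iff p5)):
        T (p2 iff p5): β-rule — branch into T p2, T p5  //  F p2, F p5.
          branch 2.2.1 (add T p2, T p5):
            ○ open, literals {p1=true, p2=true, p4=false, p5=true}.
          branch 2.2.2 (add F p2, F p5):
            ○ open, literals {p1=true, p2=false, p4=false, p5=false}.
2 branches closed, 5 open.
An open branch gives a countermodel: p1=true, p4=false, p5=true (unmentioned atoms arbitrary); under it the original formula is false.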